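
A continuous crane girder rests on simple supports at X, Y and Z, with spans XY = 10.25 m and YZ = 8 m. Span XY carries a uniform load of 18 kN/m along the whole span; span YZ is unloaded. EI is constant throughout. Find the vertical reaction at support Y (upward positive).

Release continuity at Y by inserting a hinge; the redundant is the internal moment M_Y. The primary structure is two simply-supported spans XY and YZ.
Rotations at Y on the released spans (each span's end-slope, ×1/EI):
  span XY: UDL 18: wL³/(24EI) = 807.7/EI
  relative rotation θ_0 = (807.7 + 0)/EI = 807.7/EI
A unit hogging moment at Y produces rotation L₁/(3EI) + L₂/(3EI) = 6.083/EI.
Compatibility: M_Y·(L₁+L₂)/(3EI) = θ_0, giving M_Y = 132.8 kN·m (hogging).
Span XY, ΣM about X with M_Y applied at Y: R_Y^{XY}·10.25 = 945.6 + 132.8, so R_Y^{XY} = 105.2 kN and R_X = 184.5 − 105.2 = 79.3 kN.
Span YZ, ΣM about Z: R_Y^{YZ}·8 = 0 + 132.8, so R_Y^{YZ} = 16.6 kN and R_Z = 0 − 16.6 = -16.6 kN.
R_Y = 105.2 + 16.6 = 121.8 kN.

R_Y = 121.8 kN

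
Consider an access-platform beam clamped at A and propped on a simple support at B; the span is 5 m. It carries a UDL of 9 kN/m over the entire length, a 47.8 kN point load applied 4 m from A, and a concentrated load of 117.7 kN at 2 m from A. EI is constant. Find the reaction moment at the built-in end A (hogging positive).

M_A = 164.1 kN·m

Choose R_B as the redundant. The primary structure is the cantilever fixed at A.
Downward deflection at the released point B due to the loads:
  UDL 9: wL⁴/(8EI) = 703.1/EI
  point load 47.8 at a = 4: Pa²(3L − a)/(6EI) = 1402/EI
  point load 117.7 at a = 2: Pa²(3L − a)/(6EI) = 1020/EI
  δ_0 = 3125/EI
Tip deflection under a unit load at B: L³/(3EI) = 41.67/EI.
The prop prevents deflection at B: R_B = δ_0/δ_{BB} = 3125/41.67 = 75.01 kN.
Moment equilibrium about A: M_A = Σ(load moments about A) − R_B·L = 539.1 − 75.01×5 = 164.1 kN·m.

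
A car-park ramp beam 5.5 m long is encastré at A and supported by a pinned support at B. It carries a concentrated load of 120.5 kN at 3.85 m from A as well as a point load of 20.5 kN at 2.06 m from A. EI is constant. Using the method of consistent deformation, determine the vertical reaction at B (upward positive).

Release the roller at B. Primary structure: cantilever fixed at A.
Downward deflection at the released point B due to the loads:
  point load 120.5 at a = 3.85: Pa²(3L − a)/(6EI) = 3766/EI
  point load 20.5 at a = 2.06: Pa²(3L − a)/(6EI) = 209.4/EI
  δ_0 = 3975/EI
Tip deflection under a unit load at B: L³/(3EI) = 55.46/EI.
Compatibility at B: δ_0 − R_B·δ_{BB} = 0, so R_B = 3975/55.46 = 71.68 kN.

R_B = 71.68 kN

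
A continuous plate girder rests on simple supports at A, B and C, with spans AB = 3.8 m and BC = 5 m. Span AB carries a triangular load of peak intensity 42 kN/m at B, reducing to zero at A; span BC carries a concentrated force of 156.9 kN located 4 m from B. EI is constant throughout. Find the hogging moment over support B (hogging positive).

Insert a hinge at B; M_B is the redundant, and each span becomes simply supported.
End slopes at the hinge B, treating each span as simply supported:
  span AB: triangular load, peak 42: w₀L³/(45EI) = 51.21/EI
  span BC: point load 156.9 at a = 4: Pab(L + b)/(6LEI) = 125.5/EI
  relative rotation θ_0 = (51.21 + 125.5)/EI = 176.7/EI
A unit hogging moment at B produces rotation L₁/(3EI) + L₂/(3EI) = 2.933/EI.
Slope continuity at B: θ_0 = M_B·2.933/EI, so M_B = 176.7/2.933 = 60.25 kN·m (hogging).

M_B = 60.25 kN·m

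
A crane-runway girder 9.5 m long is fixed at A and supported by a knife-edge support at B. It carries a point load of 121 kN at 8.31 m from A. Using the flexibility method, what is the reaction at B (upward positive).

Choose R_B as the redundant. The primary structure is the cantilever fixed at A.
Primary-structure tip deflection at B by superposition:
  point load 121 at a = 8.31: Pa²(3L − a)/(6EI) = 28117/EI
Flexibility coefficient — unit upward force at B: δ_{BB} = L³/(3EI) = 285.8/EI.
Compatibility at B: δ_0 − R_B·δ_{BB} = 0, so R_B = 28117/285.8 = 98.38 kN.

R_B = 98.38 kN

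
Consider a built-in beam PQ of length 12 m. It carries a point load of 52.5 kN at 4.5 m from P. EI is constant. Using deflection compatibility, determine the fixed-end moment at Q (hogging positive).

M_Q = 55.37 kN·m

Take the two fixed-end moments M_P, M_Q as redundants; the released structure is the simple span PQ.
On the primary (simply-supported) span, the end slopes from the loading are:
  at P: point load 52.5 at a = 4.5: Pab(L + b)/(6LEI) = 479.9/EI
  at Q: point load 52.5 at a = 4.5: Pab(L + a)/(6LEI) = 406.1/EI
  θ_P0 = 479.9/EI,  θ_Q0 = 406.1/EI
Flexibility coefficients: a unit moment at one end gives L/(3EI) there and L/(6EI) at the far end, so f₁₁ = f₂₂ = 4/EI and f₁₂ = f₂₁ = 2/EI.
Compatibility — zero rotation at each built-in end:
  4 M_P + 2 M_Q = 479.9
  2 M_P + 4 M_Q = 406.1
Solving the pair gives M_P = 92.29 kN·m and M_Q = 55.37 kN·m (hogging).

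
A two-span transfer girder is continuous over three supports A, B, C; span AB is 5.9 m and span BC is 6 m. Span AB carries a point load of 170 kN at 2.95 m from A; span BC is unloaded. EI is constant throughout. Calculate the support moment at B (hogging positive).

Insert a hinge at B; M_B is the redundant, and each span becomes simply supported.
End slopes at the hinge B, treating each span as simply supported:
  span AB: point load 170 at a = 2.95: Pab(L + a)/(6LEI) = 369.9/EI
  relative rotation θ_0 = (369.9 + 0)/EI = 369.9/EI
A unit hogging moment at B produces rotation L₁/(3EI) + L₂/(3EI) = 3.967/EI.
Slope continuity at B: θ_0 = M_B·3.967/EI, so M_B = 369.9/3.967 = 93.24 kN·m (hogging).

M_B = 93.24 kN·m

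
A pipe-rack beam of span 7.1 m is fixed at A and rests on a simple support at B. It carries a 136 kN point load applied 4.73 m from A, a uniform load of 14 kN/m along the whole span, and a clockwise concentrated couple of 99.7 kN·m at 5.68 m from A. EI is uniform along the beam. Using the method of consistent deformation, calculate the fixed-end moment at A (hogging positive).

M_A = 187.6 kN·m

Choose R_B as the redundant. The primary structure is the cantilever fixed at A.
Free-end deflection of the primary structure under the applied loading (downward +):
  point load 136 at a = 4.73: Pa²(3L − a)/(6EI) = 8403/EI
  UDL 14: wL⁴/(8EI) = 4447/EI
  clockwise couple 99.7 at a = 5.68: M₀a(2L − a)/(2EI) = 2412/EI
  δ_0 = 15262/EI
Tip deflection under a unit load at B: L³/(3EI) = 119.3/EI.
Compatibility at B: δ_0 − R_B·δ_{BB} = 0, so R_B = 15262/119.3 = 127.9 kN.
Moment equilibrium about A: M_A = Σ(load moments about A) − R_B·L = 1096 − 127.9×7.1 = 187.6 kN·m.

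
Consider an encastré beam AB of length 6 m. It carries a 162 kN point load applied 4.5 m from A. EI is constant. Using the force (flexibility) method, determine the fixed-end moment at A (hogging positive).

M_A = 45.56 kN·m

Release both end moments; the primary structure is a simply-supported span AB with redundants M_A and M_B.
End rotations of the released simple span under the applied load (×1/EI):
  at A: point load 162 at a = 4.5: Pab(L + b)/(6LEI) = 227.8/EI
  at B: point load 162 at a = 4.5: Pab(L + a)/(6LEI) = 318.9/EI
  θ_A0 = 227.8/EI,  θ_B0 = 318.9/EI
Flexibility coefficients: a unit moment at one end gives L/(3EI) there and L/(6EI) at the far end, so f₁₁ = f₂₂ = 2/EI and f₁₂ = f₂₁ = 1/EI.
Compatibility — zero rotation at each built-in end:
  2 M_A + 1 M_B = 227.8
  1 M_A + 2 M_B = 318.9
Solving the pair gives M_A = 45.56 kN·m and M_B = 136.7 kN·m (hogging).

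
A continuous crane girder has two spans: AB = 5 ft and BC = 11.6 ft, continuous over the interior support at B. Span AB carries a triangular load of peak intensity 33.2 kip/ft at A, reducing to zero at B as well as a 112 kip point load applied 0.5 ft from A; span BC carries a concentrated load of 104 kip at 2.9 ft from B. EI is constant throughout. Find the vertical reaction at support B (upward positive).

Take M_B as the redundant. Released structure: two simple spans AB and BC with a hinge at B.
Discontinuity in slope at B on the released structure — sum the simple-span end rotations:
  span AB: triangular load, peak 33.2: 7w₀L³/(360EI) = 80.69/EI
  span AB: point load 112 at a = 0.5: Pab(L + a)/(6LEI) = 46.2/EI
  span BC: point load 104 at a = 2.9: Pab(L + b)/(6LEI) = 765.3/EI
  relative rotation θ_0 = (126.9 + 765.3)/EI = 892.2/EI
A unit hogging moment at B produces rotation L₁/(3EI) + L₂/(3EI) = 5.533/EI.
Compatibility: M_B·(L₁+L₂)/(3EI) = θ_0, giving M_B = 161.2 kip·ft (hogging).
Span AB, ΣM about A with M_B applied at B: R_B^{AB}·5 = 194.3 + 161.2, so R_B^{AB} = 71.12 kip and R_A = 195 − 71.12 = 123.9 kip.
Span BC, ΣM about C: R_B^{BC}·11.6 = 904.8 + 161.2, so R_B^{BC} = 91.9 kip and R_C = 104 − 91.9 = 12.1 kip.
R_B = 71.12 + 91.9 = 163 kip.

R_B = 163 kip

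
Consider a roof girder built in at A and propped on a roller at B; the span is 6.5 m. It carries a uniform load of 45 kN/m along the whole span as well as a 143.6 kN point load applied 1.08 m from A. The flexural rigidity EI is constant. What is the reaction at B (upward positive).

Release the roller at B. Primary structure: cantilever fixed at A.
Downward deflection at the released point B due to the loads:
  UDL 45: wL⁴/(8EI) = 10041/EI
  point load 143.6 at a = 1.08: Pa²(3L − a)/(6EI) = 514.2/EI
  δ_0 = 10555/EI
Tip deflection under a unit load at B: L³/(3EI) = 91.54/EI.
Compatibility at B: δ_0 − R_B·δ_{BB} = 0, so R_B = 10555/91.54 = 115.3 kN.

R_B = 115.3 kN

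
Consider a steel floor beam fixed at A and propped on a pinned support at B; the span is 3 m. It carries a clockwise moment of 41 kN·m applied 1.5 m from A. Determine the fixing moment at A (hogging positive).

Take the reaction at B as the redundant and release it; the primary structure is a cantilever fixed at A.
Downward deflection at the released point B due to the loads:
  clockwise couple 41 at a = 1.5: M₀a(2L − a)/(2EI) = 138.4/EI
Flexibility coefficient — unit upward force at B: δ_{BB} = L³/(3EI) = 9/EI.
The prop prevents deflection at B: R_B = δ_0/δ_{BB} = 138.4/9 = 15.38 kN.
Moment equilibrium about A: M_A = Σ(load moments about A) − R_B·L = 41 − 15.38×3 = -5.125 kN·m.

M_A = -5.125 kN·m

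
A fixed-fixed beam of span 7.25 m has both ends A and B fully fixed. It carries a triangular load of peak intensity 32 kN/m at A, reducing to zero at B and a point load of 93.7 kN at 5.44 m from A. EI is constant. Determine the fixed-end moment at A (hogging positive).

M_A = 115.9 kN·m

Take the two fixed-end moments M_A, M_B as redundants; the released structure is the simple span AB.
End rotations of the released simple span under the applied load (×1/EI):
  at A: triangular load, peak 32: w₀L³/(45EI) = 271/EI
  at B: triangular load, peak 32: 7w₀L³/(360EI) = 237.1/EI
  at A: point load 93.7 at a = 5.44: Pab(L + b)/(6LEI) = 192.2/EI
  at B: point load 93.7 at a = 5.44: Pab(L + a)/(6LEI) = 269.1/EI
  θ_A0 = 463.1/EI,  θ_B0 = 506.3/EI
Flexibility coefficients: a unit moment at one end gives L/(3EI) there and L/(6EI) at the far end, so f₁₁ = f₂₂ = 2.417/EI and f₁₂ = f₂₁ = 1.208/EI.
Compatibility — zero rotation at each built-in end:
  2.417 M_A + 1.208 M_B = 463.1
  1.208 M_A + 2.417 M_B = 506.3
Solving the pair gives M_A = 115.9 kN·m and M_B = 151.6 kN·m (hogging).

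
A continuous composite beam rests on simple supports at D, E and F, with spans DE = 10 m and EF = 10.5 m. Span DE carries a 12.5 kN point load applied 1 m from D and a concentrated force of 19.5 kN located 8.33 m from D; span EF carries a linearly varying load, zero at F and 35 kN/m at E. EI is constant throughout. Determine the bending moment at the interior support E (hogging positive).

Insert a hinge at E; M_E is the redundant, and each span becomes simply supported.
End slopes at the hinge E, treating each span as simply supported:
  span DE: point load 12.5 at a = 1: Pab(L + a)/(6LEI) = 20.62/EI
  span DE: point load 19.5 at a = 8.33: Pab(L + a)/(6LEI) = 82.87/EI
  span EF: triangular load, peak 35: w₀L³/(45EI) = 900.4/EI
  relative rotation θ_0 = (103.5 + 900.4)/EI = 1004/EI
A unit hogging moment at E produces rotation L₁/(3EI) + L₂/(3EI) = 6.833/EI.
Slope continuity at E: θ_0 = M_E·6.833/EI, so M_E = 1004/6.833 = 146.9 kN·m (hogging).

M_E = 146.9 kN·m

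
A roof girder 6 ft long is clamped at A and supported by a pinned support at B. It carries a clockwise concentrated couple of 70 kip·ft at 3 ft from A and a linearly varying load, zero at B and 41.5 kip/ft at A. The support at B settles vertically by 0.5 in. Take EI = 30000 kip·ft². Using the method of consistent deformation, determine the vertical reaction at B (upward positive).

Choose R_B as the redundant. The primary structure is the cantilever fixed at A.
Primary-structure tip deflection at B by superposition:
  clockwise couple 70 at a = 3: M₀a(2L − a)/(2EI) = 945/EI
  triangular load, peak 41.5 at the fixed end: w₀L⁴/(30EI) = 1793/EI
  δ_0 = 2738/EI
Tip deflection under a unit load at B: L³/(3EI) = 72/EI.
With EI = 30000 kip·ft²: δ_0 = 0.09126 ft and δ_{BB} = 0.0024 ft/kip.
Compatibility — the beam at B must follow the support down by 0.04167 ft: δ_0 − R_B·δ_{BB} = 0.04167, so R_B = (0.09126 − 0.04167)/0.0024 = 20.66 kip.

R_B = 20.66 kip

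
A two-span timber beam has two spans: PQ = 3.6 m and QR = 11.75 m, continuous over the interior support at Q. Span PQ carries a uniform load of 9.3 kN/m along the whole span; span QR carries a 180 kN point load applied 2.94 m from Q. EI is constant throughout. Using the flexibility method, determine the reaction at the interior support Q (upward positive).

R_Q = 249.4 kN

Release continuity at Q by inserting a hinge; the redundant is the internal moment M_Q. The primary structure is two simply-supported spans PQ and QR.
Rotations at Q on the released spans (each span's end-slope, ×1/EI):
  span PQ: UDL 9.3: wL³/(24EI) = 18.08/EI
  span QR: point load 180 at a = 2.94: Pab(L + b)/(6LEI) = 1360/EI
  relative rotation θ_0 = (18.08 + 1360)/EI = 1378/EI
A unit hogging moment at Q produces rotation L₁/(3EI) + L₂/(3EI) = 5.117/EI.
Compatibility: M_Q·(L₁+L₂)/(3EI) = θ_0, giving M_Q = 269.3 kN·m (hogging).
Span PQ, ΣM about P with M_Q applied at Q: R_Q^{PQ}·3.6 = 60.26 + 269.3, so R_Q^{PQ} = 91.54 kN and R_P = 33.48 − 91.54 = -58.06 kN.
Span QR, ΣM about R: R_Q^{QR}·11.75 = 1586 + 269.3, so R_Q^{QR} = 157.9 kN and R_R = 180 − 157.9 = 22.12 kN.
R_Q = 91.54 + 157.9 = 249.4 kN.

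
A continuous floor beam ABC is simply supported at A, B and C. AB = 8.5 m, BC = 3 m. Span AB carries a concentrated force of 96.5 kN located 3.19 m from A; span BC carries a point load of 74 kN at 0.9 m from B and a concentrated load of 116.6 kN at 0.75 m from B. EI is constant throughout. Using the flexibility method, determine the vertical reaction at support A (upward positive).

R_A = 45.81 kN

Release continuity at B by inserting a hinge; the redundant is the internal moment M_B. The primary structure is two simply-supported spans AB and BC.
End slopes at the hinge B, treating each span as simply supported:
  span AB: point load 96.5 at a = 3.19: Pab(L + a)/(6LEI) = 374.7/EI
  span BC: point load 74 at a = 0.9: Pab(L + b)/(6LEI) = 39.63/EI
  span BC: point load 116.6 at a = 0.75: Pab(L + b)/(6LEI) = 57.39/EI
  relative rotation θ_0 = (374.7 + 97.02)/EI = 471.7/EI
A unit hogging moment at B produces rotation L₁/(3EI) + L₂/(3EI) = 3.833/EI.
Compatibility: M_B·(L₁+L₂)/(3EI) = θ_0, giving M_B = 123.1 kN·m (hogging).
Span AB, ΣM about A with M_B applied at B: R_B^{AB}·8.5 = 307.8 + 123.1, so R_B^{AB} = 50.69 kN and R_A = 96.5 − 50.69 = 45.81 kN.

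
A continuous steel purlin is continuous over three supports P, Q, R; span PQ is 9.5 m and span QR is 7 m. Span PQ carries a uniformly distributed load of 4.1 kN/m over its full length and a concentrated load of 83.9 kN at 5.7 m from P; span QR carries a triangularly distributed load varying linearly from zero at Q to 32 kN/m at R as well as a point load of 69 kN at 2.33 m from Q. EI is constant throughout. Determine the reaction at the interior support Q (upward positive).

R_Q = 200.7 kN

Take M_Q as the redundant. Released structure: two simple spans PQ and QR with a hinge at Q.
End slopes at the hinge Q, treating each span as simply supported:
  span PQ: UDL 4.1: wL³/(24EI) = 146.5/EI
  span PQ: point load 83.9 at a = 5.7: Pab(L + a)/(6LEI) = 484.6/EI
  span QR: triangular load, peak 32: 7w₀L³/(360EI) = 213.4/EI
  span QR: point load 69 at a = 2.33: Pab(L + b)/(6LEI) = 208.6/EI
  relative rotation θ_0 = (631.1 + 422)/EI = 1053/EI
A unit hogging moment at Q produces rotation L₁/(3EI) + L₂/(3EI) = 5.5/EI.
Compatibility: M_Q·(L₁+L₂)/(3EI) = θ_0, giving M_Q = 191.5 kN·m (hogging).
Span PQ, ΣM about P with M_Q applied at Q: R_Q^{PQ}·9.5 = 663.2 + 191.5, so R_Q^{PQ} = 89.97 kN and R_P = 122.8 − 89.97 = 32.88 kN.
Span QR, ΣM about R: R_Q^{QR}·7 = 583.6 + 191.5, so R_Q^{QR} = 110.7 kN and R_R = 181 − 110.7 = 70.28 kN.
R_Q = 89.97 + 110.7 = 200.7 kN.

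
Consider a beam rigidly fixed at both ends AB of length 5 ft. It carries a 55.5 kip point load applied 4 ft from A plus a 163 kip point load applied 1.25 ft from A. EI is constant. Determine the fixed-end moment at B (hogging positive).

Release both end moments; the primary structure is a simply-supported span AB with redundants M_A and M_B.
End rotations of the released simple span under the applied load (×1/EI):
  at A: point load 55.5 at a = 4: Pab(L + b)/(6LEI) = 44.4/EI
  at B: point load 55.5 at a = 4: Pab(L + a)/(6LEI) = 66.6/EI
  at A: point load 163 at a = 1.25: Pab(L + b)/(6LEI) = 222.9/EI
  at B: point load 163 at a = 1.25: Pab(L + a)/(6LEI) = 159.2/EI
  θ_A0 = 267.3/EI,  θ_B0 = 225.8/EI
Flexibility coefficients: a unit moment at one end gives L/(3EI) there and L/(6EI) at the far end, so f₁₁ = f₂₂ = 1.667/EI and f₁₂ = f₂₁ = 0.8333/EI.
Compatibility — zero rotation at each built-in end:
  1.667 M_A + 0.8333 M_B = 267.3
  0.8333 M_A + 1.667 M_B = 225.8
Solving the pair gives M_A = 123.5 kip·ft and M_B = 73.72 kip·ft (hogging).

M_B = 73.72 kip·ft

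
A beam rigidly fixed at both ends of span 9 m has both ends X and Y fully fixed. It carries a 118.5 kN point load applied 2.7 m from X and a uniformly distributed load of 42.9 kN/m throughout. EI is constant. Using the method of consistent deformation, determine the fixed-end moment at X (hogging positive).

M_X = 446.4 kN·m

Take the two fixed-end moments M_X, M_Y as redundants; the released structure is the simple span XY.
On the primary (simply-supported) span, the end slopes from the loading are:
  at X: point load 118.5 at a = 2.7: Pab(L + b)/(6LEI) = 571.1/EI
  at Y: point load 118.5 at a = 2.7: Pab(L + a)/(6LEI) = 436.7/EI
  at X: UDL 42.9: wL³/(24EI) = 1303/EI
  at Y: UDL 42.9: wL³/(24EI) = 1303/EI
  θ_X0 = 1874/EI,  θ_Y0 = 1740/EI
Flexibility coefficients: a unit moment at one end gives L/(3EI) there and L/(6EI) at the far end, so f₁₁ = f₂₂ = 3/EI and f₁₂ = f₂₁ = 1.5/EI.
Compatibility — zero rotation at each built-in end:
  3 M_X + 1.5 M_Y = 1874
  1.5 M_X + 3 M_Y = 1740
Solving the pair gives M_X = 446.4 kN·m and M_Y = 356.8 kN·m (hogging).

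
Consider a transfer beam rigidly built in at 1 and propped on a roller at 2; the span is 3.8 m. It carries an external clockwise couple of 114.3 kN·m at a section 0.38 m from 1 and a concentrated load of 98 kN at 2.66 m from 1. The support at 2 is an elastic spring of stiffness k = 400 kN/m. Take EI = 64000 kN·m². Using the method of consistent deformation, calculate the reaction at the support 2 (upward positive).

R_2 = 6.545 kN

Remove the prop at 2; the released (primary) structure is a cantilever built in at 1.
Free-end deflection of the primary structure under the applied loading (downward +):
  clockwise couple 114.3 at a = 0.38: M₀a(2L − a)/(2EI) = 156.8/EI
  point load 98 at a = 2.66: Pa²(3L − a)/(6EI) = 1010/EI
  δ_0 = 1167/EI
Tip deflection under a unit load at 2: L³/(3EI) = 18.29/EI.
With EI = 64000 kN·m²: δ_0 = 0.018232 m and δ_{22} = 0.000286 m/kN.
Compatibility — the spring shortens by R_2/k under the reaction it provides: δ_0 − R_2·δ_{22} = R_2/k. With 1/k = 0.0025 m/kN, R_2 = δ_0 / (δ_{22} + 1/k) = 0.018232 / (0.000286 + 0.0025) = 6.545 kN.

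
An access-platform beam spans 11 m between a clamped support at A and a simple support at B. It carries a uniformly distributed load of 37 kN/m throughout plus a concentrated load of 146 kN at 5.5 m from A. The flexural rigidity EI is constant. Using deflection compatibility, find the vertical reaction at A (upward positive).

R_A = 354.8 kN

Take the reaction at B as the redundant and release it; the primary structure is a cantilever fixed at A.
Deflection at B on the released cantilever, summing each load's contribution:
  UDL 37: wL⁴/(8EI) = 67715/EI
  point load 146 at a = 5.5: Pa²(3L − a)/(6EI) = 20242/EI
  δ_0 = 87957/EI
Tip deflection under a unit load at B: L³/(3EI) = 443.7/EI.
The prop prevents deflection at B: R_B = δ_0/δ_{BB} = 87957/443.7 = 198.2 kN.
Vertical equilibrium: R_A = ΣP − R_B = 553 − 198.2 = 354.8 kN.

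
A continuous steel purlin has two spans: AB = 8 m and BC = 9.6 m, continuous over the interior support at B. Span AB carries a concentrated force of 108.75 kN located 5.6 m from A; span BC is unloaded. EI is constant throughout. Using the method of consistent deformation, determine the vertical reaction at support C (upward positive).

Release continuity at B by inserting a hinge; the redundant is the internal moment M_B. The primary structure is two simply-supported spans AB and BC.
Discontinuity in slope at B on the released structure — sum the simple-span end rotations:
  span AB: point load 108.75 at a = 5.6: Pab(L + a)/(6LEI) = 414.1/EI
  relative rotation θ_0 = (414.1 + 0)/EI = 414.1/EI
A unit hogging moment at B produces rotation L₁/(3EI) + L₂/(3EI) = 5.867/EI.
Slope continuity at B: θ_0 = M_B·5.867/EI, so M_B = 414.1/5.867 = 70.59 kN·m (hogging).
Span BC, ΣM about C: R_B^{BC}·9.6 = 0 + 70.59, so R_B^{BC} = 7.353 kN and R_C = 0 − 7.353 = -7.353 kN.

R_C = -7.353 kN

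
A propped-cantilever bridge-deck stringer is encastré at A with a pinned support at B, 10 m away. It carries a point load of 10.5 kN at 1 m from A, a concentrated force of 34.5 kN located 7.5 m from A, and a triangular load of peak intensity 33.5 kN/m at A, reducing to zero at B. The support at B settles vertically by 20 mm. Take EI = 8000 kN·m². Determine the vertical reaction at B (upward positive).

R_B = 55 kN

Release the roller at B. Primary structure: cantilever fixed at A.
Deflection at B on the released cantilever, summing each load's contribution:
  point load 10.5 at a = 1: Pa²(3L − a)/(6EI) = 50.75/EI
  point load 34.5 at a = 7.5: Pa²(3L − a)/(6EI) = 7277/EI
  triangular load, peak 33.5 at the fixed end: w₀L⁴/(30EI) = 11167/EI
  δ_0 = 18495/EI
Flexibility coefficient — unit upward force at B: δ_{BB} = L³/(3EI) = 333.3/EI.
With EI = 8000 kN·m²: δ_0 = 2.3118 m and δ_{BB} = 0.041667 m/kN.
Compatibility — the beam at B must follow the support down by 0.02 m: δ_0 − R_B·δ_{BB} = 0.02, so R_B = (2.3118 − 0.02)/0.041667 = 55 kN.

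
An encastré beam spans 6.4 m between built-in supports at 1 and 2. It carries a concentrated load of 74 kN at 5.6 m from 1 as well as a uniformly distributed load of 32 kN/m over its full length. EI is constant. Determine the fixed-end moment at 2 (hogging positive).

Take the two fixed-end moments M_1, M_2 as redundants; the released structure is the simple span 12.
Simple-span end rotations at 1 and 2 under the given loads:
  at 1: point load 74 at a = 5.6: Pab(L + b)/(6LEI) = 62.16/EI
  at 2: point load 74 at a = 5.6: Pab(L + a)/(6LEI) = 103.6/EI
  at 1: UDL 32: wL³/(24EI) = 349.5/EI
  at 2: UDL 32: wL³/(24EI) = 349.5/EI
  θ_10 = 411.7/EI,  θ_20 = 453.1/EI
Flexibility coefficients: a unit moment at one end gives L/(3EI) there and L/(6EI) at the far end, so f₁₁ = f₂₂ = 2.133/EI and f₁₂ = f₂₁ = 1.067/EI.
Compatibility — zero rotation at each built-in end:
  2.133 M_1 + 1.067 M_2 = 411.7
  1.067 M_1 + 2.133 M_2 = 453.1
Solving the pair gives M_1 = 115.7 kN·m and M_2 = 154.6 kN·m (hogging).

M_2 = 154.6 kN·m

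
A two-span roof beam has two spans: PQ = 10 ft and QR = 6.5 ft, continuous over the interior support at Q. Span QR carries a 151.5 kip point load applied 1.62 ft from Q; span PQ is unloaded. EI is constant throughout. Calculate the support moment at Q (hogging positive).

M_Q = 63.54 kip·ft

Take M_Q as the redundant. Released structure: two simple spans PQ and QR with a hinge at Q.
Rotations at Q on the released spans (each span's end-slope, ×1/EI):
  span QR: point load 151.5 at a = 1.62: Pab(L + b)/(6LEI) = 349.5/EI
  relative rotation θ_0 = (0 + 349.5)/EI = 349.5/EI
A unit hogging moment at Q produces rotation L₁/(3EI) + L₂/(3EI) = 5.5/EI.
Compatibility: M_Q·(L₁+L₂)/(3EI) = θ_0, giving M_Q = 63.54 kip·ft (hogging).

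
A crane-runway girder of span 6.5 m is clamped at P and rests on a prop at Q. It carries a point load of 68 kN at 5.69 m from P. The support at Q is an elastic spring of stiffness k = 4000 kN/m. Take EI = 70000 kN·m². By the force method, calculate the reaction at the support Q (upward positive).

R_Q = 46.47 kN

Choose R_Q as the redundant. The primary structure is the cantilever fixed at P.
Free-end deflection of the primary structure under the applied loading (downward +):
  point load 68 at a = 5.69: Pa²(3L − a)/(6EI) = 5067/EI
Flexibility coefficient — unit upward force at Q: δ_{QQ} = L³/(3EI) = 91.54/EI.
With EI = 70000 kN·m²: δ_0 = 0.07239 m and δ_{QQ} = 0.001308 m/kN.
Compatibility — the spring shortens by R_Q/k under the reaction it provides: δ_0 − R_Q·δ_{QQ} = R_Q/k. With 1/k = 0.00025 m/kN, R_Q = δ_0 / (δ_{QQ} + 1/k) = 0.07239 / (0.001308 + 0.00025) = 46.47 kN.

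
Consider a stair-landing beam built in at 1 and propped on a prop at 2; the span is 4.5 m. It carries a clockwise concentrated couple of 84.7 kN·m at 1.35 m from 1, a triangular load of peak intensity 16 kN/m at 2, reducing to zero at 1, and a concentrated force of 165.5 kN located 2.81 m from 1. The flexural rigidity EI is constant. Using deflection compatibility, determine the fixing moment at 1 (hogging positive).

M_1 = 158.9 kN·m

Remove the prop at 2; the released (primary) structure is a cantilever built in at 1.
Primary-structure tip deflection at 2 by superposition:
  clockwise couple 84.7 at a = 1.35: M₀a(2L − a)/(2EI) = 437.4/EI
  triangular load, peak 16 at the free end: 11w₀L⁴/(120EI) = 601.4/EI
  point load 165.5 at a = 2.81: Pa²(3L − a)/(6EI) = 2328/EI
  δ_0 = 3367/EI
Tip deflection under a unit load at 2: L³/(3EI) = 30.38/EI.
The prop prevents deflection at 2: R_2 = δ_0/δ_{22} = 3367/30.38 = 110.9 kN.
Moment equilibrium about 1: M_1 = Σ(load moments about 1) − R_2·L = 657.8 − 110.9×4.5 = 158.9 kN·m.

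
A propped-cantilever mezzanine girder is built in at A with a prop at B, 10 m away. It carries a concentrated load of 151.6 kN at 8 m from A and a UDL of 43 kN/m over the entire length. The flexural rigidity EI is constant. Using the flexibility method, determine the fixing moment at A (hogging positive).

M_A = 683 kN·m

Take the reaction at B as the redundant and release it; the primary structure is a cantilever fixed at A.
Downward deflection at the released point B due to the loads:
  point load 151.6 at a = 8: Pa²(3L − a)/(6EI) = 35575/EI
  UDL 43: wL⁴/(8EI) = 53750/EI
  δ_0 = 89325/EI
Flexibility coefficient — unit upward force at B: δ_{BB} = L³/(3EI) = 333.3/EI.
The prop prevents deflection at B: R_B = δ_0/δ_{BB} = 89325/333.3 = 268 kN.
Moment equilibrium about A: M_A = Σ(load moments about A) − R_B·L = 3363 − 268×10 = 683 kN·m.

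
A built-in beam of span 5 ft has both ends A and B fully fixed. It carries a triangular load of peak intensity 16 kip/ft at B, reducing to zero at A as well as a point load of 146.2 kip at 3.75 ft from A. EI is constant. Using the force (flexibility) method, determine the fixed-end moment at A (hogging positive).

M_A = 47.6 kip·ft

Release both end moments; the primary structure is a simply-supported span AB with redundants M_A and M_B.
End rotations of the released simple span under the applied load (×1/EI):
  at A: triangular load, peak 16: 7w₀L³/(360EI) = 38.89/EI
  at B: triangular load, peak 16: w₀L³/(45EI) = 44.44/EI
  at A: point load 146.2 at a = 3.75: Pab(L + b)/(6LEI) = 142.8/EI
  at B: point load 146.2 at a = 3.75: Pab(L + a)/(6LEI) = 199.9/EI
  θ_A0 = 181.7/EI,  θ_B0 = 244.3/EI
Flexibility coefficients: a unit moment at one end gives L/(3EI) there and L/(6EI) at the far end, so f₁₁ = f₂₂ = 1.667/EI and f₁₂ = f₂₁ = 0.8333/EI.
Compatibility — zero rotation at each built-in end:
  1.667 M_A + 0.8333 M_B = 181.7
  0.8333 M_A + 1.667 M_B = 244.3
Solving the pair gives M_A = 47.6 kip·ft and M_B = 122.8 kip·ft (hogging).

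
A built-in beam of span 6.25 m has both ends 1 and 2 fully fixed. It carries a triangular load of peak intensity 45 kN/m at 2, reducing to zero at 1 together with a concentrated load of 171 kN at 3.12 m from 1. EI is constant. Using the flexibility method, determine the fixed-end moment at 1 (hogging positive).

Release both end moments; the primary structure is a simply-supported span 12 with redundants M_1 and M_2.
End rotations of the released simple span under the applied load (×1/EI):
  at 1: triangular load, peak 45: 7w₀L³/(360EI) = 213.6/EI
  at 2: triangular load, peak 45: w₀L³/(45EI) = 244.1/EI
  at 1: point load 171 at a = 3.12: Pab(L + b)/(6LEI) = 417.7/EI
  at 2: point load 171 at a = 3.12: Pab(L + a)/(6LEI) = 417.3/EI
  θ_10 = 631.3/EI,  θ_20 = 661.4/EI
Flexibility coefficients: a unit moment at one end gives L/(3EI) there and L/(6EI) at the far end, so f₁₁ = f₂₂ = 2.083/EI and f₁₂ = f₂₁ = 1.042/EI.
Compatibility — zero rotation at each built-in end:
  2.083 M_1 + 1.042 M_2 = 631.3
  1.042 M_1 + 2.083 M_2 = 661.4
Solving the pair gives M_1 = 192.4 kN·m and M_2 = 221.3 kN·m (hogging).

M_1 = 192.4 kN·m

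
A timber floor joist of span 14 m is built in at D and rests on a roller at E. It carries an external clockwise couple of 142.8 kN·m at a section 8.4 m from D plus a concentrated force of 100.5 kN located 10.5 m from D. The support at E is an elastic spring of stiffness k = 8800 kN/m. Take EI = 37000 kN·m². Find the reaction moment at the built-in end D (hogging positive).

M_D = 132.7 kN·m

Remove the prop at E; the released (primary) structure is a cantilever built in at D.
Downward deflection at the released point E due to the loads:
  clockwise couple 142.8 at a = 8.4: M₀a(2L − a)/(2EI) = 11755/EI
  point load 100.5 at a = 10.5: Pa²(3L − a)/(6EI) = 58171/EI
  δ_0 = 69926/EI
Tip deflection under a unit load at E: L³/(3EI) = 914.7/EI.
With EI = 37000 kN·m²: δ_0 = 1.8899 m and δ_{EE} = 0.024721 m/kN.
Compatibility — the spring shortens by R_E/k under the reaction it provides: δ_0 − R_E·δ_{EE} = R_E/k. With 1/k = 0.000114 m/kN, R_E = δ_0 / (δ_{EE} + 1/k) = 1.8899 / (0.024721 + 0.000114) = 76.1 kN.
Moment equilibrium about D: M_D = Σ(load moments about D) − R_E·L = 1198 − 76.1×14 = 132.7 kN·m.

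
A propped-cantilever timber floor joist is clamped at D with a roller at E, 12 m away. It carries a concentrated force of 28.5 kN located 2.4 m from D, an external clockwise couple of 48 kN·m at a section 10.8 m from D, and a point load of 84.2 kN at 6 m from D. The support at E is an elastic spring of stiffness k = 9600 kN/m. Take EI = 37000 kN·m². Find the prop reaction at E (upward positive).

R_E = 33.62 kN

Remove the prop at E; the released (primary) structure is a cantilever built in at D.
Free-end deflection of the primary structure under the applied loading (downward +):
  point load 28.5 at a = 2.4: Pa²(3L − a)/(6EI) = 919.3/EI
  clockwise couple 48 at a = 10.8: M₀a(2L − a)/(2EI) = 3421/EI
  point load 84.2 at a = 6: Pa²(3L − a)/(6EI) = 15156/EI
  δ_0 = 19497/EI
Tip deflection under a unit load at E: L³/(3EI) = 576/EI.
With EI = 37000 kN·m²: δ_0 = 0.52694 m and δ_{EE} = 0.015568 m/kN.
Compatibility — the spring shortens by R_E/k under the reaction it provides: δ_0 − R_E·δ_{EE} = R_E/k. With 1/k = 0.000104 m/kN, R_E = δ_0 / (δ_{EE} + 1/k) = 0.52694 / (0.015568 + 0.000104) = 33.62 kN.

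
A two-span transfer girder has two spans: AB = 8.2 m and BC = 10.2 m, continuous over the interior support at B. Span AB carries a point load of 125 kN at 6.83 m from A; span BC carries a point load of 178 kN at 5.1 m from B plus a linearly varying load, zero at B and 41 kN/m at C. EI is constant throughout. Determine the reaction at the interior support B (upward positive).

Release continuity at B by inserting a hinge; the redundant is the internal moment M_B. The primary structure is two simply-supported spans AB and BC.
End slopes at the hinge B, treating each span as simply supported:
  span AB: point load 125 at a = 6.83: Pab(L + a)/(6LEI) = 357.3/EI
  span BC: point load 178 at a = 5.1: Pab(L + b)/(6LEI) = 1157/EI
  span BC: triangular load, peak 41: 7w₀L³/(360EI) = 846/EI
  relative rotation θ_0 = (357.3 + 2003)/EI = 2361/EI
A unit hogging moment at B produces rotation L₁/(3EI) + L₂/(3EI) = 6.133/EI.
Compatibility: M_B·(L₁+L₂)/(3EI) = θ_0, giving M_B = 384.9 kN·m (hogging).
Span AB, ΣM about A with M_B applied at B: R_B^{AB}·8.2 = 853.8 + 384.9, so R_B^{AB} = 151.1 kN and R_A = 125 − 151.1 = -26.06 kN.
Span BC, ΣM about C: R_B^{BC}·10.2 = 1619 + 384.9, so R_B^{BC} = 196.4 kN and R_C = 387.1 − 196.4 = 190.7 kN.
R_B = 151.1 + 196.4 = 347.5 kN.

R_B = 347.5 kN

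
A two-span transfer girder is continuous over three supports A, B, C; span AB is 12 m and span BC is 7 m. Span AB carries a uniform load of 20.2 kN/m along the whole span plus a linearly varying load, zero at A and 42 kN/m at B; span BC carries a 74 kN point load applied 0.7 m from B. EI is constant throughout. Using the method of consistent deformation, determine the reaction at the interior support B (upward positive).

Insert a hinge at B; M_B is the redundant, and each span becomes simply supported.
End slopes at the hinge B, treating each span as simply supported:
  span AB: UDL 20.2: wL³/(24EI) = 1454/EI
  span AB: triangular load, peak 42: w₀L³/(45EI) = 1613/EI
  span BC: point load 74 at a = 0.7: Pab(L + b)/(6LEI) = 103.3/EI
  relative rotation θ_0 = (3067 + 103.3)/EI = 3171/EI
A unit hogging moment at B produces rotation L₁/(3EI) + L₂/(3EI) = 6.333/EI.
Slope continuity at B: θ_0 = M_B·6.333/EI, so M_B = 3171/6.333 = 500.6 kN·m (hogging).
Span AB, ΣM about A with M_B applied at B: R_B^{AB}·12 = 3470 + 500.6, so R_B^{AB} = 330.9 kN and R_A = 494.4 − 330.9 = 163.5 kN.
Span BC, ΣM about C: R_B^{BC}·7 = 466.2 + 500.6, so R_B^{BC} = 138.1 kN and R_C = 74 − 138.1 = -64.12 kN.
R_B = 330.9 + 138.1 = 469 kN.

R_B = 469 kN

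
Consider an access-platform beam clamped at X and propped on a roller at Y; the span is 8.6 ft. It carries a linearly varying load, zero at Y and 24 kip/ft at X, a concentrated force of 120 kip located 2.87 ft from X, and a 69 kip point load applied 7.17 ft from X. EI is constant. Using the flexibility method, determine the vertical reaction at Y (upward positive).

R_Y = 90.41 kip

Release the roller at Y. Primary structure: cantilever fixed at X.
Downward deflection at the released point Y due to the loads:
  triangular load, peak 24 at the fixed end: w₀L⁴/(30EI) = 4376/EI
  point load 120 at a = 2.87: Pa²(3L − a)/(6EI) = 3777/EI
  point load 69 at a = 7.17: Pa²(3L − a)/(6EI) = 11014/EI
  δ_0 = 19168/EI
Tip deflection under a unit load at Y: L³/(3EI) = 212/EI.
The prop prevents deflection at Y: R_Y = δ_0/δ_{YY} = 19168/212 = 90.41 kip.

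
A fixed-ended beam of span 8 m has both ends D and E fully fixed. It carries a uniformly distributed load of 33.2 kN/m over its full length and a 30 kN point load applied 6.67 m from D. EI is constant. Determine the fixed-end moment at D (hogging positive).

Release both end moments; the primary structure is a simply-supported span DE with redundants M_D and M_E.
End rotations of the released simple span under the applied load (×1/EI):
  at D: UDL 33.2: wL³/(24EI) = 708.3/EI
  at E: UDL 33.2: wL³/(24EI) = 708.3/EI
  at D: point load 30 at a = 6.67: Pab(L + b)/(6LEI) = 51.73/EI
  at E: point load 30 at a = 6.67: Pab(L + a)/(6LEI) = 81.34/EI
  θ_D0 = 760/EI,  θ_E0 = 789.6/EI
Flexibility coefficients: a unit moment at one end gives L/(3EI) there and L/(6EI) at the far end, so f₁₁ = f₂₂ = 2.667/EI and f₁₂ = f₂₁ = 1.333/EI.
Compatibility — zero rotation at each built-in end:
  2.667 M_D + 1.333 M_E = 760
  1.333 M_D + 2.667 M_E = 789.6
Solving the pair gives M_D = 182.6 kN·m and M_E = 204.8 kN·m (hogging).

M_D = 182.6 kN·m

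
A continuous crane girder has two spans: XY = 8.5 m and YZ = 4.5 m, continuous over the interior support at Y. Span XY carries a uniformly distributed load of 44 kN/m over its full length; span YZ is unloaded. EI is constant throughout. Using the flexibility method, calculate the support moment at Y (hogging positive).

M_Y = 259.8 kN·m

Take M_Y as the redundant. Released structure: two simple spans XY and YZ with a hinge at Y.
End slopes at the hinge Y, treating each span as simply supported:
  span XY: UDL 44: wL³/(24EI) = 1126/EI
  relative rotation θ_0 = (1126 + 0)/EI = 1126/EI
A unit hogging moment at Y produces rotation L₁/(3EI) + L₂/(3EI) = 4.333/EI.
Compatibility: M_Y·(L₁+L₂)/(3EI) = θ_0, giving M_Y = 259.8 kN·m (hogging).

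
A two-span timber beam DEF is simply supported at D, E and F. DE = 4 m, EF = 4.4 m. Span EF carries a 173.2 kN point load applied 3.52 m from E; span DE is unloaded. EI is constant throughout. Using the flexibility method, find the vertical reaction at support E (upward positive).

R_E = 52.93 kN

Insert a hinge at E; M_E is the redundant, and each span becomes simply supported.
Discontinuity in slope at E on the released structure — sum the simple-span end rotations:
  span EF: point load 173.2 at a = 3.52: Pab(L + b)/(6LEI) = 107.3/EI
  relative rotation θ_0 = (0 + 107.3)/EI = 107.3/EI
A unit hogging moment at E produces rotation L₁/(3EI) + L₂/(3EI) = 2.8/EI.
Compatibility: M_E·(L₁+L₂)/(3EI) = θ_0, giving M_E = 38.32 kN·m (hogging).
Span DE, ΣM about D with M_E applied at E: R_E^{DE}·4 = 0 + 38.32, so R_E^{DE} = 9.58 kN and R_D = 0 − 9.58 = -9.58 kN.
Span EF, ΣM about F: R_E^{EF}·4.4 = 152.4 + 38.32, so R_E^{EF} = 43.35 kN and R_F = 173.2 − 43.35 = 129.9 kN.
R_E = 9.58 + 43.35 = 52.93 kN.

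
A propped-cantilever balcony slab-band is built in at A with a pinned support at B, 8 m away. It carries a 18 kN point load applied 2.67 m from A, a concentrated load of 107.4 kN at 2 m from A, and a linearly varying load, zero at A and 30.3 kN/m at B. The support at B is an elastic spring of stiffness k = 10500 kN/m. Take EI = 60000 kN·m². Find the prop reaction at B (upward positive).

Choose R_B as the redundant. The primary structure is the cantilever fixed at A.
Free-end deflection of the primary structure under the applied loading (downward +):
  point load 18 at a = 2.67: Pa²(3L − a)/(6EI) = 456.2/EI
  point load 107.4 at a = 2: Pa²(3L − a)/(6EI) = 1575/EI
  triangular load, peak 30.3 at the free end: 11w₀L⁴/(120EI) = 11377/EI
  δ_0 = 13408/EI
Flexibility coefficient — unit upward force at B: δ_{BB} = L³/(3EI) = 170.7/EI.
With EI = 60000 kN·m²: δ_0 = 0.22347 m and δ_{BB} = 0.002844 m/kN.
Compatibility — the spring shortens by R_B/k under the reaction it provides: δ_0 − R_B·δ_{BB} = R_B/k. With 1/k = 0.000095 m/kN, R_B = δ_0 / (δ_{BB} + 1/k) = 0.22347 / (0.002844 + 0.000095) = 76.02 kN.

R_B = 76.02 kN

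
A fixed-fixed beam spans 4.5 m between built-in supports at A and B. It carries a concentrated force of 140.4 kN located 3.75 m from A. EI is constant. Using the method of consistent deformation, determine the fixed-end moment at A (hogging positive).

Take the two fixed-end moments M_A, M_B as redundants; the released structure is the simple span AB.
On the primary (simply-supported) span, the end slopes from the loading are:
  at A: point load 140.4 at a = 3.75: Pab(L + b)/(6LEI) = 76.78/EI
  at B: point load 140.4 at a = 3.75: Pab(L + a)/(6LEI) = 120.7/EI
  θ_A0 = 76.78/EI,  θ_B0 = 120.7/EI
Flexibility coefficients: a unit moment at one end gives L/(3EI) there and L/(6EI) at the far end, so f₁₁ = f₂₂ = 1.5/EI and f₁₂ = f₂₁ = 0.75/EI.
Compatibility — zero rotation at each built-in end:
  1.5 M_A + 0.75 M_B = 76.78
  0.75 M_A + 1.5 M_B = 120.7
Solving the pair gives M_A = 14.62 kN·m and M_B = 73.12 kN·m (hogging).

M_A = 14.62 kN·m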